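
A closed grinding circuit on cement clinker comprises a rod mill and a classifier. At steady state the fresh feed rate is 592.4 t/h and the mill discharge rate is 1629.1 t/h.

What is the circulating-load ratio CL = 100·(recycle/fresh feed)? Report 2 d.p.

CL = 175.00 %

Discharge = new feed + return, hence
R = M − F = 1629.1 − 592.4 = 1036.7 t/h
CL = 100·R/F = 100·1036.7/592.4 = 175.00 %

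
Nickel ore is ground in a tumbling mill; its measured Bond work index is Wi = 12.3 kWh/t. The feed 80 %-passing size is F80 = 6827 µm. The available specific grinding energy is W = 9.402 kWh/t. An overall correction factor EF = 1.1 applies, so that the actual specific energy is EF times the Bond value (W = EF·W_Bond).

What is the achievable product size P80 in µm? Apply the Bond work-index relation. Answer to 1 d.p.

W_Bond = 10·Wi·(1/√P₈₀ − 1/√F₈₀)
W_Bond = W / EF = 9.402 / 1.1 = 8.5473 kWh/t
1/√P80 = 1/√F80 + W_Bond/(10·Wi)
  = 8.5473/(10·12.3) + 1/√6827 = 0.069490 + 0.012103 = 0.081593
P80 = (1/0.081593)² = 12.2560² = 150.21 µm

P80 = 150.2 µm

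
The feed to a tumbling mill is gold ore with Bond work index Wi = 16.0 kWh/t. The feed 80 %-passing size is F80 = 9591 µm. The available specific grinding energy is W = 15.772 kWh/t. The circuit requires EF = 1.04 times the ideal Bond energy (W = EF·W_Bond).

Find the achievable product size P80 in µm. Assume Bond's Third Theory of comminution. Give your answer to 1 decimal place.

W = 10·Wi·(P80^(-½) − F80^(-½))
W_Bond = W / EF = 15.772 / 1.04 = 15.1654 kWh/t
P80^(−½) = W_Bond/(10 Wi) + F80^(−½)
  = 15.1654/(10·16.0) + 1/√9591 = 0.094784 + 0.010211 = 0.104995
P80 = (1/0.104995)² = 9.5243² = 90.71 µm

P80 = 90.7 µm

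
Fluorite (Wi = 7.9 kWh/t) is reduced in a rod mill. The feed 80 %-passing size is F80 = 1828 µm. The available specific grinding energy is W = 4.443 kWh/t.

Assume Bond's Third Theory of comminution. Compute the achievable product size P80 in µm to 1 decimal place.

Bond: W = 10·Wi·(1/√P80 − 1/√F80)
⇒ 1/√P80 = W/(10 Wi) + 1/√F80
  = 4.4430/(10·7.9) + 1/√1828 = 0.056241 + 0.023389 = 0.079630
P80 = (1/0.079630)² = 12.5582² = 157.71 µm

P80 = 157.7 µm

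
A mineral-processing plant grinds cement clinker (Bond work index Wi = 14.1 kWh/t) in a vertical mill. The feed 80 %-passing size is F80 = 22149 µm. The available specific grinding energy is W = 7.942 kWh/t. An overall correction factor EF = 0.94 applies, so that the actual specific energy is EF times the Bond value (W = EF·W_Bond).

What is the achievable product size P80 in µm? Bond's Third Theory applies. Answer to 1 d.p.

P80 = 225.2 µm

W_Bond = 10·Wi·(1/√P₈₀ − 1/√F₈₀)
W_Bond = W / EF = 7.942 / 0.94 = 8.4489 kWh/t
P80^-0.5 = F80^-0.5 + W_Bond/(10 Wi)
  = 8.4489/(10·14.1) + 1/√22149 = 0.059922 + 0.006719 = 0.066641
P80 = (1/0.066641)² = 15.0058² = 225.17 µm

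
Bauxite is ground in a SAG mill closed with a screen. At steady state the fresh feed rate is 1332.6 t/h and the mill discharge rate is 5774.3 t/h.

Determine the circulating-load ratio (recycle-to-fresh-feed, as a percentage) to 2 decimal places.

M = F + R at steady state, so:
R = M − F = 5774.3 − 1332.6 = 4441.7 t/h
CL = 100·R/F = 100·4441.7/1332.6 = 333.31 %

CL = 333.31 %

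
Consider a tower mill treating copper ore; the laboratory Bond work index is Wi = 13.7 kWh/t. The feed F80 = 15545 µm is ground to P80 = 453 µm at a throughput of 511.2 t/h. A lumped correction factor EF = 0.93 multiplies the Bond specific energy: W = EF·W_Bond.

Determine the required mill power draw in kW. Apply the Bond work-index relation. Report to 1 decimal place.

P = 2537.8 kW

W = 10 Wi (P80^-0.5 − F80^-0.5)
W = 10·13.7·(1/√453 − 1/√15545) = 10·13.7·(0.038964) = 5.3380 kWh/t
With EF = 0.93: W = 5.3380·0.93 = 4.9643 kWh/t
Power = W × throughput = 4.9643 kWh/t × 511.2 t/h = 2537.8 kW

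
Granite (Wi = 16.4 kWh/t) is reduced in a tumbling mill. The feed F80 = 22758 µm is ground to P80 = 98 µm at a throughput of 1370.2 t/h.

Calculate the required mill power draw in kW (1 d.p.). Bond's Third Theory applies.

Bond:  W = 10 Wi (1/√P − 1/√F)
W = 10·16.4·(1/√98 − 1/√22758) = 10·16.4·(0.094386) = 15.4794 kWh/t
P = W·T = 15.4794·1370.2 = 21209.9 kW

P = 21209.9 kW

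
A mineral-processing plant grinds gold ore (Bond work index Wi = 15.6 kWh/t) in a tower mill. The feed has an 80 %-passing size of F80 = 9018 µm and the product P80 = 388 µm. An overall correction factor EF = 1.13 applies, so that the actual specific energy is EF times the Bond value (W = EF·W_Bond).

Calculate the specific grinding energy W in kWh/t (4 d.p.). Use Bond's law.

W_Bond = 10·Wi·(1/√P₈₀ − 1/√F₈₀)
1/√388 = 0.050767;  1/√9018 = 0.010530
W = 10·15.6·(0.050767 − 0.010530) = 6.2770 kWh/t
Apply correction: 6.2770 × 1.13 = 7.0930 kWh/t

W = 7.0930 kWh/t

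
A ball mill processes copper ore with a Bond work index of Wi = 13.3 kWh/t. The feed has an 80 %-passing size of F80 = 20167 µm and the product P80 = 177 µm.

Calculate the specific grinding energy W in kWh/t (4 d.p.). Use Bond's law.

W = 9.0603 kWh/t

W = 10 Wi (P80^-0.5 − F80^-0.5)
1/√177 = 0.075165;  1/√20167 = 0.007042
W = 10·13.3·(0.075165 − 0.007042) = 9.0603 kWh/t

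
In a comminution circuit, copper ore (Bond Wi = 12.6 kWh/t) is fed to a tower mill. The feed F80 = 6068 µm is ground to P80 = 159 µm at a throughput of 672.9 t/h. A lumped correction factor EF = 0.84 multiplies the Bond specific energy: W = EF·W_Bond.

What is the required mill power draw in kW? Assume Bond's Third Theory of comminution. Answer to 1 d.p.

W = 10·Wi·(P80^(-½) − F80^(-½))
W = 10·12.6·(1/√159 − 1/√6068) = 10·12.6·(0.066468) = 8.3749 kWh/t
With EF = 0.84: W = 8.3749·0.84 = 7.0349 kWh/t
P = W·T = 7.0349·672.9 = 4733.8 kW

P = 4733.8 kW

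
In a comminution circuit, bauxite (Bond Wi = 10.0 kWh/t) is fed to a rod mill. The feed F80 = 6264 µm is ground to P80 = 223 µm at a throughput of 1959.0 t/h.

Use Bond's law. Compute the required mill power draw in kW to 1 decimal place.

P = 10643.2 kW

W_Bond = 10·Wi·(1/√P₈₀ − 1/√F₈₀)
W = 10·10.0·(1/√223 − 1/√6264) = 10·10.0·(0.054330) = 5.4330 kWh/t
Mill draw = 5.4330 × 1959.0 = 10643.2 kW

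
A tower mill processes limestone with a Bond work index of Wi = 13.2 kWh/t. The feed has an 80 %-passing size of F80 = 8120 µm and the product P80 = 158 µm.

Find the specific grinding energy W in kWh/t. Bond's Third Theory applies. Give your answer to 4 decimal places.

W = 9.0365 kWh/t

W = 10 Wi (P80^-0.5 − F80^-0.5)
1/√158 = 0.079556;  1/√8120 = 0.011097
W = 10·13.2·(0.079556 − 0.011097) = 9.0365 kWh/t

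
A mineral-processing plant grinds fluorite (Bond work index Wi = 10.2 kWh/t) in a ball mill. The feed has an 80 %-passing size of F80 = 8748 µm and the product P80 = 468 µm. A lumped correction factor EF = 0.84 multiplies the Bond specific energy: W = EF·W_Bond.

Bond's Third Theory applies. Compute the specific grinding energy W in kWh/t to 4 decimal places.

W = 10 Wi / √P80 − 10 Wi / √F80
1/√468 = 0.046225;  1/√8748 = 0.010692
W = 10·10.2·(0.046225 − 0.010692) = 3.6244 kWh/t
With EF = 0.84: W = 3.6244·0.84 = 3.0445 kWh/t

W = 3.0445 kWh/t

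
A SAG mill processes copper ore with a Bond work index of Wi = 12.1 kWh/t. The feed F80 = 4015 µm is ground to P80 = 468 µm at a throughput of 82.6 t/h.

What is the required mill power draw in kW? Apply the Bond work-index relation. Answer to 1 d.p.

P = 304.3 kW

W = 10 Wi / √P80 − 10 Wi / √F80
W = 10·12.1·(1/√468 − 1/√4015) = 10·12.1·(0.030443) = 3.6836 kWh/t
P = W·T = 3.6836·82.6 = 304.3 kW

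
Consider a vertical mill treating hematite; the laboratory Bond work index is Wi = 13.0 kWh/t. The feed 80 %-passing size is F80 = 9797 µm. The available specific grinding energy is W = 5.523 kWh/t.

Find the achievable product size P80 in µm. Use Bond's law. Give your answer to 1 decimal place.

P80 = 361.6 µm

Bond:  W = 10 Wi (1/√P − 1/√F)
⇒ 1/√P80 = W/(10 Wi) + 1/√F80
  = 5.5230/(10·13.0) + 1/√9797 = 0.042485 + 0.010103 = 0.052588
P80 = (1/0.052588)² = 19.0159² = 361.60 µm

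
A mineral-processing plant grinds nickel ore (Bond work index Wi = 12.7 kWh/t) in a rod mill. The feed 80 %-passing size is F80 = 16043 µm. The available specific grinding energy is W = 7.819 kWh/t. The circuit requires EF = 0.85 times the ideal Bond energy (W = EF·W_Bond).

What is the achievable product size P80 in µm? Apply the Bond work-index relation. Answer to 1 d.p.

W_Bond = 10·Wi·(1/√P₈₀ − 1/√F₈₀)
W_Bond = W / EF = 7.819 / 0.85 = 9.1988 kWh/t
⇒ 1/√P80 = W_Bond/(10 Wi) + 1/√F80
  = 9.1988/(10·12.7) + 1/√16043 = 0.072432 + 0.007895 = 0.080327
P80 = (1/0.080327)² = 12.4491² = 154.98 µm

P80 = 155.0 µm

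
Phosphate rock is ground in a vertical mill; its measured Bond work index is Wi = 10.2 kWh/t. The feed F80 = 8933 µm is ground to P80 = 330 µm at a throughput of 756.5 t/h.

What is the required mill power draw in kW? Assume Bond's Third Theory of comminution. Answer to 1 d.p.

Bond: W = 10·Wi·(1/√P80 − 1/√F80)
W = 10·10.2·(1/√330 − 1/√8933) = 10·10.2·(0.044468) = 4.5357 kWh/t
P_mill = W·ṁ = 4.5357·756.5 = 3431.3 kW

P = 3431.3 kW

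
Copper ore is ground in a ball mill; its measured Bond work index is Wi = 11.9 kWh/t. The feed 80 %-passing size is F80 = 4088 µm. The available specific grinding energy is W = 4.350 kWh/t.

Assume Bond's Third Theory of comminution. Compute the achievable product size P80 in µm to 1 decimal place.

W_Bond = 10·Wi·(1/√P₈₀ − 1/√F₈₀)
⇒ 1/√P80 = W/(10·Wi) + 1/√F80
  = 4.3500/(10·11.9) + 1/√4088 = 0.036555 + 0.015640 = 0.052195
P80 = (1/0.052195)² = 19.1590² = 367.07 µm

P80 = 367.1 µm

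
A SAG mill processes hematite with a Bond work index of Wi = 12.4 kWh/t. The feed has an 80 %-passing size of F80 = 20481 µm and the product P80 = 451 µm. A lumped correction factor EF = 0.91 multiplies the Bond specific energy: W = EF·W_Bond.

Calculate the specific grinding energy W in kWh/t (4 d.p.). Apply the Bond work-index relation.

W = 4.5250 kWh/t

W = 10·Wi·(P80^(-½) − F80^(-½))
1/√451 = 0.047088;  1/√20481 = 0.006988
W = 10·12.4·(0.047088 − 0.006988) = 4.9725 kWh/t
W_actual = 0.91 × 4.9725 = 4.5250 kWh/t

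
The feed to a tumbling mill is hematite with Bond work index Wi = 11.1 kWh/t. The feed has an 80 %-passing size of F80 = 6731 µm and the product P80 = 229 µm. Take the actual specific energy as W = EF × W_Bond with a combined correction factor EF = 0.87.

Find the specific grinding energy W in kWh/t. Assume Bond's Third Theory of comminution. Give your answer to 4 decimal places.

W = 10·Wi·(P80^(-½) − F80^(-½))
1/√229 = 0.066082;  1/√6731 = 0.012189
W = 10·11.1·(0.066082 − 0.012189) = 5.9821 kWh/t
With EF = 0.87: W = 5.9821·0.87 = 5.2045 kWh/t

W = 5.2045 kWh/t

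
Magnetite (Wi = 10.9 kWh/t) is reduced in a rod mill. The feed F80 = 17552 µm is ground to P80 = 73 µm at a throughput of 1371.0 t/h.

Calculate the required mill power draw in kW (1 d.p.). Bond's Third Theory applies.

P = 16362.5 kW

W = 10·Wi·(P80^(-½) − F80^(-½))
W = 10·10.9·(1/√73 − 1/√17552) = 10·10.9·(0.109493) = 11.9347 kWh/t
P_mill = W·ṁ = 11.9347·1371.0 = 16362.5 kW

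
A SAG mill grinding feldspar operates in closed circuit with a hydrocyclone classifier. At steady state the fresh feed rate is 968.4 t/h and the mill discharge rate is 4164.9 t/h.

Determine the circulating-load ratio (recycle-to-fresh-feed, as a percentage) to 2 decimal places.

CL = 330.08 %

Mill node: discharge = fresh + recycle.
R = M − F = 4164.9 − 968.4 = 3196.5 t/h
CL = 100·R/F = 100·3196.5/968.4 = 330.08 %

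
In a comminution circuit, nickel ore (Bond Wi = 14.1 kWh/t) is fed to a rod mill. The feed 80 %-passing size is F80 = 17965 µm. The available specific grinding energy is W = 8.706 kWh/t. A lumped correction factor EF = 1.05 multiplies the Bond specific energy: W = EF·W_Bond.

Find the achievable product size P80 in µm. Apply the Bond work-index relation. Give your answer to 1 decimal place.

P80 = 227.7 µm

W_Bond = 10·Wi·(1/√P₈₀ − 1/√F₈₀)
W_Bond = W / EF = 8.706 / 1.05 = 8.2914 kWh/t
1/√P80 = 1/√F80 + W_Bond/(10·Wi)
  = 8.2914/(10·14.1) + 1/√17965 = 0.058804 + 0.007461 = 0.066265
P80 = (1/0.066265)² = 15.0909² = 227.73 µm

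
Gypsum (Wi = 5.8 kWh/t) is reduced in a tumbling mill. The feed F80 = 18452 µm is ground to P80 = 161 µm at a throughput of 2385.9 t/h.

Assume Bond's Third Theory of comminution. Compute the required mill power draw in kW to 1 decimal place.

P = 9887.3 kW

W = 10 Wi / √P80 − 10 Wi / √F80
W = 10·5.8·(1/√161 − 1/√18452) = 10·5.8·(0.071449) = 4.1441 kWh/t
Power = W × throughput = 4.1441 kWh/t × 2385.9 t/h = 9887.3 kW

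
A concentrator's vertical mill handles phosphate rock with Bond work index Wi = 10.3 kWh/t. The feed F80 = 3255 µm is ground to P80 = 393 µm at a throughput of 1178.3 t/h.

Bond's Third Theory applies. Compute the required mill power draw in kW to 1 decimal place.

P = 3994.8 kW

W = 10·Wi·[P80^(−½) − F80^(−½)]
W = 10·10.3·(1/√393 − 1/√3255) = 10·10.3·(0.032916) = 3.3903 kWh/t
Mill draw = 3.3903 × 1178.3 = 3994.8 kW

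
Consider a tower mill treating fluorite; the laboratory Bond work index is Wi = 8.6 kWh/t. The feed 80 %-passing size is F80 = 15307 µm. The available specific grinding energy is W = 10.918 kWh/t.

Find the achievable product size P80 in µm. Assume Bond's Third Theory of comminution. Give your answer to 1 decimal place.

P80 = 54.8 µm

Bond: W = 10·Wi·(1/√P80 − 1/√F80)
P80^-0.5 = F80^-0.5 + W/(10 Wi)
  = 10.9180/(10·8.6) + 1/√15307 = 0.126953 + 0.008083 = 0.135036
P80 = (1/0.135036)² = 7.4054² = 54.84 µm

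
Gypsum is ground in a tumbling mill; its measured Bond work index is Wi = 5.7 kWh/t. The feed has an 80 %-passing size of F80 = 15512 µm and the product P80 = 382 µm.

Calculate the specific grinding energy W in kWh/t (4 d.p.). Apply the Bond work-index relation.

W = 2.4587 kWh/t

Bond: W = 10·Wi·(1/√P80 − 1/√F80)
1/√382 = 0.051164;  1/√15512 = 0.008029
W = 10·5.7·(0.051164 − 0.008029) = 2.4587 kWh/t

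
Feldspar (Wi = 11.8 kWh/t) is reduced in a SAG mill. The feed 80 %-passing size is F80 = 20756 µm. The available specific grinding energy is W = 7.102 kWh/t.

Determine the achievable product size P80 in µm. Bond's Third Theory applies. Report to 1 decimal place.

W = 10·Wi·(P80^(-½) − F80^(-½))
⇒ 1/√P80 = W/(10 Wi) + 1/√F80
  = 7.1020/(10·11.8) + 1/√20756 = 0.060186 + 0.006941 = 0.067128
P80 = (1/0.067128)² = 14.8970² = 221.92 µm

P80 = 221.9 µm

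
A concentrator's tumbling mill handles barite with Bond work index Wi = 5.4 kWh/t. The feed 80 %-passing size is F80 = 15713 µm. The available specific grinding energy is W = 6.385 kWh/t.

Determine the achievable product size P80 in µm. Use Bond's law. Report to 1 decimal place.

P80 = 62.8 µm

Bond: W = 10·Wi·(1/√P80 − 1/√F80)
⇒ 1/√P80 = W/(10·Wi) + 1/√F80
  = 6.3850/(10·5.4) + 1/√15713 = 0.118241 + 0.007978 = 0.126218
P80 = (1/0.126218)² = 7.9228² = 62.77 µm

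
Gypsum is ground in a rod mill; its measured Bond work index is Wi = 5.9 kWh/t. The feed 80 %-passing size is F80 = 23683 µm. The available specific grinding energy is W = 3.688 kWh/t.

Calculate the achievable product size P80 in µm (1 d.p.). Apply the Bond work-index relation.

Bond: W = 10·Wi·(1/√P80 − 1/√F80)
P80^(−½) = W/(10 Wi) + F80^(−½)
  = 3.6880/(10·5.9) + 1/√23683 = 0.062508 + 0.006498 = 0.069007
P80 = (1/0.069007)² = 14.4914² = 210.00 µm

P80 = 210.0 µm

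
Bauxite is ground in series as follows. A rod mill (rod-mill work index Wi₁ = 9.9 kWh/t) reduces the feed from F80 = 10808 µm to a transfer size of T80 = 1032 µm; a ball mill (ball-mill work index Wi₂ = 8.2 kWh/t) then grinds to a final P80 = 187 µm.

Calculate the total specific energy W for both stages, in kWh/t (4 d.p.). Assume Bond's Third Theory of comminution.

W = 10 Wi (P80^-0.5 − F80^-0.5)
Stage 1 (10808→1032 µm, Wi₁=9.9): W₁ = 10·9.9·(0.031129 − 0.009619) = 2.1295 kWh/t
Stage 2 (1032→187 µm, Wi₂=8.2): W₂ = 10·8.2·(0.073127 − 0.031129) = 3.4439 kWh/t
W = W₁ + W₂ = 2.1295 + 3.4439 = 5.5733 kWh/t

W = 5.5733 kWh/t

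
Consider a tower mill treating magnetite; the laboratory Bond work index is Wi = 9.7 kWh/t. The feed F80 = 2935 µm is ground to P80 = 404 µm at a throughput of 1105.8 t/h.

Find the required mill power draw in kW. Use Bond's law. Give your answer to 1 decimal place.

W = 10 Wi (P80^-0.5 − F80^-0.5)
W = 10·9.7·(1/√404 − 1/√2935) = 10·9.7·(0.031293) = 3.0355 kWh/t
Mill draw = 3.0355 × 1105.8 = 3356.6 kW

P = 3356.6 kW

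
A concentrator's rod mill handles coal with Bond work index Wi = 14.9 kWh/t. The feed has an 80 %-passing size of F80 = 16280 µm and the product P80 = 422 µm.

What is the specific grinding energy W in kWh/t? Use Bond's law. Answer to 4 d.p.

W = 6.0854 kWh/t

W = 10 Wi (1/√P80 − 1/√F80)  [Bond]
1/√422 = 0.048679;  1/√16280 = 0.007837
W = 10·14.9·(0.048679 − 0.007837) = 6.0854 kWh/t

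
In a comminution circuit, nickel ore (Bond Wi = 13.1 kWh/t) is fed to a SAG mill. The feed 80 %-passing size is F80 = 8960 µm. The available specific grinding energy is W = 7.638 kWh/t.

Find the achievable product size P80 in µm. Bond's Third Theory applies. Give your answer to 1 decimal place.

P80 = 210.8 µm

W = 10 Wi (1/√P80 − 1/√F80)  [Bond]
1/√P80 = 1/√F80 + W/(10·Wi)
  = 7.6380/(10·13.1) + 1/√8960 = 0.058305 + 0.010564 = 0.068870
P80 = (1/0.068870)² = 14.5202² = 210.84 µm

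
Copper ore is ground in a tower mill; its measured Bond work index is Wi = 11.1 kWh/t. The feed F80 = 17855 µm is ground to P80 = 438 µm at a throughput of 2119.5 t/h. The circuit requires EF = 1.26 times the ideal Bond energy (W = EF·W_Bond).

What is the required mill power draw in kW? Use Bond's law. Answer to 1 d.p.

P = 11945.7 kW

W = 10·Wi·[P80^(−½) − F80^(−½)]
W = 10·11.1·(1/√438 − 1/√17855) = 10·11.1·(0.040298) = 4.4731 kWh/t
Apply correction: 4.4731 × 1.26 = 5.6361 kWh/t
P_mill = W·ṁ = 5.6361·2119.5 = 11945.7 kW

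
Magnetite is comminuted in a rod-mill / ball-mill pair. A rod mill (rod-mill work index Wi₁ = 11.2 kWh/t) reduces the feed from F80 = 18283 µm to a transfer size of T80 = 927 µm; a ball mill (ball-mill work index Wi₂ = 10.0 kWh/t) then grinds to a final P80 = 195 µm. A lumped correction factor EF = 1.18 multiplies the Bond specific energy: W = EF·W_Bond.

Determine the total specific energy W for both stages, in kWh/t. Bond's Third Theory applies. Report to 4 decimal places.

Bond:  W = 10 Wi (1/√P − 1/√F)
Stage 1 (18283→927 µm, Wi₁=11.2): W₁ = 10·11.2·(0.032844 − 0.007396) = 2.8502 kWh/t
Stage 2 (927→195 µm, Wi₂=10.0): W₂ = 10·10.0·(0.071611 − 0.032844) = 3.8767 kWh/t
W = W₁ + W₂ = 2.8502 + 3.8767 = 6.7270 kWh/t
With EF = 1.18: W = 6.7270·1.18 = 7.9378 kWh/t

W = 7.9378 kWh/t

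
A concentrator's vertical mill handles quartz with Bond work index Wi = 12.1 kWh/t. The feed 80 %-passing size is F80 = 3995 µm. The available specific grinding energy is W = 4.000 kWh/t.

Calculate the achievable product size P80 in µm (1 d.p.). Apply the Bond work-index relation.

Bond: W = 10·Wi·(1/√P80 − 1/√F80)
⇒ 1/√P80 = W/(10·Wi) + 1/√F80
  = 4.0000/(10·12.1) + 1/√3995 = 0.033058 + 0.015821 = 0.048879
P80 = (1/0.048879)² = 20.4586² = 418.56 µm

P80 = 418.6 µm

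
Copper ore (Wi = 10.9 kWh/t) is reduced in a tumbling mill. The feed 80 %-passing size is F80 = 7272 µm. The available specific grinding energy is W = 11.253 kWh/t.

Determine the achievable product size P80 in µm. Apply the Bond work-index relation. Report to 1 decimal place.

W = 10 Wi (1/√P80 − 1/√F80)  [Bond]
P80^(−½) = W/(10 Wi) + F80^(−½)
  = 11.2530/(10·10.9) + 1/√7272 = 0.103239 + 0.011727 = 0.114965
P80 = (1/0.114965)² = 8.6983² = 75.66 µm

P80 = 75.7 µm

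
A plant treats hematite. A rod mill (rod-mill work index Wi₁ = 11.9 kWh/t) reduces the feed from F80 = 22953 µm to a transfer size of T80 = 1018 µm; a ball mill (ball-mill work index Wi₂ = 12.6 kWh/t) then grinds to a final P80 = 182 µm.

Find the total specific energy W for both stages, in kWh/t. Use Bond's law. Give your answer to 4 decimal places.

W = 8.3349 kWh/t

W = 10 Wi (1/√P80 − 1/√F80)  [Bond]
Stage 1 (22953→1018 µm, Wi₁=11.9): W₁ = 10·11.9·(0.031342 − 0.006601) = 2.9442 kWh/t
Stage 2 (1018→182 µm, Wi₂=12.6): W₂ = 10·12.6·(0.074125 − 0.031342) = 5.3907 kWh/t
W = W₁ + W₂ = 2.9442 + 5.3907 = 8.3349 kWh/t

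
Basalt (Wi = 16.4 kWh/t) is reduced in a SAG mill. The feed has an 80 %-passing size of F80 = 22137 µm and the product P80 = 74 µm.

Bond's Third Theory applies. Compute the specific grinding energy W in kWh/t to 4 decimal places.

Bond: W = 10·Wi·(1/√P80 − 1/√F80)
1/√74 = 0.116248;  1/√22137 = 0.006721
W = 10·16.4·(0.116248 − 0.006721) = 17.9624 kWh/t

W = 17.9624 kWh/t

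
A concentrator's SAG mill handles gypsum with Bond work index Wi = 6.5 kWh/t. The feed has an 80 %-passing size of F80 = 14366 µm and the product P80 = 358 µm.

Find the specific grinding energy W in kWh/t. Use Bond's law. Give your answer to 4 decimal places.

W = 10 Wi (P80^-0.5 − F80^-0.5)
1/√358 = 0.052852;  1/√14366 = 0.008343
W = 10·6.5·(0.052852 − 0.008343) = 2.8930 kWh/t

W = 2.8930 kWh/t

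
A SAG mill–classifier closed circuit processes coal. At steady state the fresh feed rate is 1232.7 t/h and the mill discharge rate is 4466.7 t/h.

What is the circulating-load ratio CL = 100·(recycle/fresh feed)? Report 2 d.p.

Mill node: discharge = fresh + recycle.
R = M − F = 4466.7 − 1232.7 = 3234.0 t/h
CL = 100·R/F = 100·3234.0/1232.7 = 262.35 %

CL = 262.35 %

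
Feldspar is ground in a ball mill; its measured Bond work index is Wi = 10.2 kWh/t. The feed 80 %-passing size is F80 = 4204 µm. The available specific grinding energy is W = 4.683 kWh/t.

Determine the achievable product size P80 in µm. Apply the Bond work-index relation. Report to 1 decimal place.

P80 = 265.8 µm

W = 10 Wi (1/√P80 − 1/√F80)  [Bond]
P80^(−½) = W/(10 Wi) + F80^(−½)
  = 4.6830/(10·10.2) + 1/√4204 = 0.045912 + 0.015423 = 0.061335
P80 = (1/0.061335)² = 16.3040² = 265.82 µm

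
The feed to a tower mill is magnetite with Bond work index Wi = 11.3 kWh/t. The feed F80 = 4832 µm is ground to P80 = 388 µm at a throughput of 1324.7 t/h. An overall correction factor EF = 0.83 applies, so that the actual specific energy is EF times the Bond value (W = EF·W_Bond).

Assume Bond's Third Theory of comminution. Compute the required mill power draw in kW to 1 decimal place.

P = 4520.2 kW

W = 10·Wi·(P80^(-½) − F80^(-½))
W = 10·11.3·(1/√388 − 1/√4832) = 10·11.3·(0.036381) = 4.1111 kWh/t
W_actual = 0.83 × 4.1111 = 3.4122 kWh/t
P_mill = W·ṁ = 3.4122·1324.7 = 4520.2 kW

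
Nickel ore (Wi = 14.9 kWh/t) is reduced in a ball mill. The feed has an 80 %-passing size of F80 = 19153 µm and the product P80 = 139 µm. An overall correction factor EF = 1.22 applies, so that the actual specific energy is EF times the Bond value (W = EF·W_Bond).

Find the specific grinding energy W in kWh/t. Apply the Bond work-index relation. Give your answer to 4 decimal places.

W_Bond = 10·Wi·(1/√P₈₀ − 1/√F₈₀)
1/√139 = 0.084819;  1/√19153 = 0.007226
W = 10·14.9·(0.084819 − 0.007226) = 11.5614 kWh/t
With EF = 1.22: W = 11.5614·1.22 = 14.1049 kWh/t

W = 14.1049 kWh/t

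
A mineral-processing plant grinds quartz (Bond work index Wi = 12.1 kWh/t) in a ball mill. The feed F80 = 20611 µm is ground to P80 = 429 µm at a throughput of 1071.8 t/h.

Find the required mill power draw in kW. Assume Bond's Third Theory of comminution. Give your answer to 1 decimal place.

P = 5358.0 kW

Bond:  W = 10 Wi (1/√P − 1/√F)
W = 10·12.1·(1/√429 − 1/√20611) = 10·12.1·(0.041315) = 4.9991 kWh/t
P = W·T = 4.9991·1071.8 = 5358.0 kW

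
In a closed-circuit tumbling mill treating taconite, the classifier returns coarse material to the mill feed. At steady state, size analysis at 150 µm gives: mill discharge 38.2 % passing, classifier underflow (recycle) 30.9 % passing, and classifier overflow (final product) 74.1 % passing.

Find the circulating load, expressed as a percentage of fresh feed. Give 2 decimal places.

CL = 491.78 %

Let r = R/F. Size balance at 150 µm:
Fd + Rd = Ru + Fo ⇒ R/F = (o−d)/(d−u)
r = (74.1 − 38.2)/(38.2 − 30.9) = 35.9/7.3 = 4.9178
CL = 100·r = 491.78 %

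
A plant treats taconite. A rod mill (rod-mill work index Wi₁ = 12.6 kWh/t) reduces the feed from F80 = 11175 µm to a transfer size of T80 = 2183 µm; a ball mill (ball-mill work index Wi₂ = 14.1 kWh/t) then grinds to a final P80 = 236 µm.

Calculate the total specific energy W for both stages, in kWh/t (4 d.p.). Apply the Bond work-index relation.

W = 7.6654 kWh/t

W = 10·Wi·[P80^(−½) − F80^(−½)]
Stage 1 (11175→2183 µm, Wi₁=12.6): W₁ = 10·12.6·(0.021403 − 0.009460) = 1.5048 kWh/t
Stage 2 (2183→236 µm, Wi₂=14.1): W₂ = 10·14.1·(0.065094 − 0.021403) = 6.1605 kWh/t
W = W₁ + W₂ = 1.5048 + 6.1605 = 7.6654 kWh/t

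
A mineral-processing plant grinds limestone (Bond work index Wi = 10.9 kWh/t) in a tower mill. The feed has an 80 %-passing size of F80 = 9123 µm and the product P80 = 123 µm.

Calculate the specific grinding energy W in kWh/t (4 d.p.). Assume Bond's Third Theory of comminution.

W = 8.6870 kWh/t

W_Bond = 10·Wi·(1/√P₈₀ − 1/√F₈₀)
1/√123 = 0.090167;  1/√9123 = 0.010470
W = 10·10.9·(0.090167 − 0.010470) = 8.6870 kWh/t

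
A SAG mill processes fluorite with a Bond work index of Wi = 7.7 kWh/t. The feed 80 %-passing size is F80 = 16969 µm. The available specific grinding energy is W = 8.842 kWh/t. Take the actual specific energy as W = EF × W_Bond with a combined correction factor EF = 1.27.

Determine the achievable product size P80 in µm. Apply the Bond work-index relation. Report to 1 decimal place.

W = 10·Wi·[P80^(−½) − F80^(−½)]
W_Bond = W / EF = 8.842 / 1.27 = 6.9622 kWh/t
P80^(−½) = W_Bond/(10 Wi) + F80^(−½)
  = 6.9622/(10·7.7) + 1/√16969 = 0.090418 + 0.007677 = 0.098095
P80 = (1/0.098095)² = 10.1942² = 103.92 µm

P80 = 103.9 µm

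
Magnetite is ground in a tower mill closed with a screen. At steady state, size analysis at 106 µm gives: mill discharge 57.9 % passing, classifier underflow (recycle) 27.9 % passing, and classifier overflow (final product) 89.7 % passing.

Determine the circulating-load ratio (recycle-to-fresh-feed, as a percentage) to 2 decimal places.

Balance %-passing 106 µm (r = R/F):
(1+r)d = ru + o → r = (o−d)/(d−u)
r = (89.7 − 57.9)/(57.9 − 27.9) = 31.8/30.0 = 1.0600
CL = 100·r = 106.00 %

CL = 106.00 %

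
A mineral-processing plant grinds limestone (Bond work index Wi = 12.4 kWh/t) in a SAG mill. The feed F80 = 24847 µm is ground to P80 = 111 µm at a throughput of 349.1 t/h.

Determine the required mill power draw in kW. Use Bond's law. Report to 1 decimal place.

P = 3834.1 kW

W = 10 Wi / √P80 − 10 Wi / √F80
W = 10·12.4·(1/√111 − 1/√24847) = 10·12.4·(0.088572) = 10.9829 kWh/t
P_mill = W·ṁ = 10.9829·349.1 = 3834.1 kW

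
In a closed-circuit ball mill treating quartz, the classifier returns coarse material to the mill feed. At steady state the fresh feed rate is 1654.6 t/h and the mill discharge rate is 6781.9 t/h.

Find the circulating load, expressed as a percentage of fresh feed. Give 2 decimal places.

Discharge = new feed + return, hence
R = M − F = 6781.9 − 1654.6 = 5127.3 t/h
CL = 100·R/F = 100·5127.3/1654.6 = 309.88 %

CL = 309.88 %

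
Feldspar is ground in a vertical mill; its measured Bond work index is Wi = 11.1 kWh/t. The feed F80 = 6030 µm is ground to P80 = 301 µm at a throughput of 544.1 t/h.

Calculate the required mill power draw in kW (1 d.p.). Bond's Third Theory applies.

W = 10·Wi·(P80^(-½) − F80^(-½))
W = 10·11.1·(1/√301 − 1/√6030) = 10·11.1·(0.044761) = 4.9685 kWh/t
P = W·T = 4.9685·544.1 = 2703.4 kW

P = 2703.4 kW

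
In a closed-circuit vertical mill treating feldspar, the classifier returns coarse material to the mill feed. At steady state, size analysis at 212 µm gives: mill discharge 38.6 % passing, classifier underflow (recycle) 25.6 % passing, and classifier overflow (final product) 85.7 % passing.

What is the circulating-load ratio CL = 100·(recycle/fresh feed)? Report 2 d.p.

Classifier node, passing 212 µm:
r = (o − d)/(d − u)
r = (85.7 − 38.6)/(38.6 − 25.6) = 47.1/13.0 = 3.6231
CL = 100·r = 362.31 %

CL = 362.31 %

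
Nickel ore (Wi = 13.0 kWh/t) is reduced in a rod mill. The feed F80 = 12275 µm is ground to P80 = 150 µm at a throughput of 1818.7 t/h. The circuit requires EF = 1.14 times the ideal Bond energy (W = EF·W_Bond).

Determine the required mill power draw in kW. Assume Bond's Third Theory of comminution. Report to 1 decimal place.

P = 19574.4 kW

W = 10·Wi·(P80^(-½) − F80^(-½))
W = 10·13.0·(1/√150 − 1/√12275) = 10·13.0·(0.072624) = 9.4411 kWh/t
With EF = 1.14: W = 9.4411·1.14 = 10.7628 kWh/t
Power = W × throughput = 10.7628 kWh/t × 1818.7 t/h = 19574.4 kW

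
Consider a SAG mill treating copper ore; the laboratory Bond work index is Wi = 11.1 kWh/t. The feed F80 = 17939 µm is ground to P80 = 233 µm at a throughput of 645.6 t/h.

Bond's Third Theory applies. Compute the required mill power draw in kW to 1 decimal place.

P = 4159.7 kW

W = 10·Wi·(P80^(-½) − F80^(-½))
W = 10·11.1·(1/√233 − 1/√17939) = 10·11.1·(0.058046) = 6.4431 kWh/t
Power = W × throughput = 6.4431 kWh/t × 645.6 t/h = 4159.7 kW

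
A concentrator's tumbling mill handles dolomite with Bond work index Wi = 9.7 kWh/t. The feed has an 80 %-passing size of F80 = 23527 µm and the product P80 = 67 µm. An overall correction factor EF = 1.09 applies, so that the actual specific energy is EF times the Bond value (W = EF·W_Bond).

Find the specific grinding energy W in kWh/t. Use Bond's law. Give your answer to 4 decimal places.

Bond:  W = 10 Wi (1/√P − 1/√F)
1/√67 = 0.122169;  1/√23527 = 0.006520
W = 10·9.7·(0.122169 − 0.006520) = 11.2180 kWh/t
W_actual = 1.09 × 11.2180 = 12.2277 kWh/t

W = 12.2277 kWh/t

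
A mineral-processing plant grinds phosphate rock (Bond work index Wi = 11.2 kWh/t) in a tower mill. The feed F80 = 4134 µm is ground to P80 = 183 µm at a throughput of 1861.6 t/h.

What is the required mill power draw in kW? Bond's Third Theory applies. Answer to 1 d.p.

W = 10 Wi (P80^-0.5 − F80^-0.5)
W = 10·11.2·(1/√183 − 1/√4134) = 10·11.2·(0.058369) = 6.5373 kWh/t
P_mill = W·ṁ = 6.5373·1861.6 = 12169.9 kW

P = 12169.9 kW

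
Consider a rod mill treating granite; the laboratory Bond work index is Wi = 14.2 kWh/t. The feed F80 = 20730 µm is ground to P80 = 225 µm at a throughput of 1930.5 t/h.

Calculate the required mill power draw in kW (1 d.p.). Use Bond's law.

P = 16371.4 kW

Bond: W = 10·Wi·(1/√P80 − 1/√F80)
W = 10·14.2·(1/√225 − 1/√20730) = 10·14.2·(0.059721) = 8.4804 kWh/t
Mill draw = 8.4804 × 1930.5 = 16371.4 kW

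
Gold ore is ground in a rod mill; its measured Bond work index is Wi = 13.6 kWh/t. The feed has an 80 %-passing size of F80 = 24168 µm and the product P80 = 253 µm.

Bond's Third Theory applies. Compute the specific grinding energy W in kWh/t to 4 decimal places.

W = 7.6754 kWh/t

W_Bond = 10·Wi·(1/√P₈₀ − 1/√F₈₀)
1/√253 = 0.062869;  1/√24168 = 0.006432
W = 10·13.6·(0.062869 − 0.006432) = 7.6754 kWh/t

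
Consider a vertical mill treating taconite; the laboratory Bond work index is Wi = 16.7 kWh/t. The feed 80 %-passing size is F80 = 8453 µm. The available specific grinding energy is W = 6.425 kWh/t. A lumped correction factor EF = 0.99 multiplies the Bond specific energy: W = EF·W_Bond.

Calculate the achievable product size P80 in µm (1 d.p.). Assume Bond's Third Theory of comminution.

W = 10 Wi (P80^-0.5 − F80^-0.5)
W_Bond = W / EF = 6.425 / 0.99 = 6.4899 kWh/t
1/√P80 = 1/√F80 + W_Bond/(10·Wi)
  = 6.4899/(10·16.7) + 1/√8453 = 0.038862 + 0.010877 = 0.049738
P80 = (1/0.049738)² = 20.1052² = 404.22 µm

P80 = 404.2 µm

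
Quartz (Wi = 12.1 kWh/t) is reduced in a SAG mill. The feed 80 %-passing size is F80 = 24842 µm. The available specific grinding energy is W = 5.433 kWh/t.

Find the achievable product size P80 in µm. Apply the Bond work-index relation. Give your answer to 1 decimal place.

P80 = 380.8 µm

W = 10 Wi (1/√P80 − 1/√F80)  [Bond]
⇒ 1/√P80 = W/(10·Wi) + 1/√F80
  = 5.4330/(10·12.1) + 1/√24842 = 0.044901 + 0.006345 = 0.051245
P80 = (1/0.051245)² = 19.5139² = 380.79 µm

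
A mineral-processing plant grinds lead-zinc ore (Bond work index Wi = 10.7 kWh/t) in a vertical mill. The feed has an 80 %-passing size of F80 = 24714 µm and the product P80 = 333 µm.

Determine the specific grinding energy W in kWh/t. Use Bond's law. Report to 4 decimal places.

W = 5.1829 kWh/t

W = 10·Wi·[P80^(−½) − F80^(−½)]
1/√333 = 0.054800;  1/√24714 = 0.006361
W = 10·10.7·(0.054800 − 0.006361) = 5.1829 kWh/t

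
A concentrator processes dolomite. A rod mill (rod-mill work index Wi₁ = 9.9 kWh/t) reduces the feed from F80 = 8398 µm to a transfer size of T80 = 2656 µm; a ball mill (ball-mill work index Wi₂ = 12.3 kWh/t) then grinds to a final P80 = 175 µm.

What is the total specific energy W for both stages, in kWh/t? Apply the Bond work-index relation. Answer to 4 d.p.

Bond:  W = 10 Wi (1/√P − 1/√F)
Stage 1 (8398→2656 µm, Wi₁=9.9): W₁ = 10·9.9·(0.019404 − 0.010912) = 0.8407 kWh/t
Stage 2 (2656→175 µm, Wi₂=12.3): W₂ = 10·12.3·(0.075593 − 0.019404) = 6.9113 kWh/t
W = W₁ + W₂ = 0.8407 + 6.9113 = 7.7519 kWh/t

W = 7.7519 kWh/t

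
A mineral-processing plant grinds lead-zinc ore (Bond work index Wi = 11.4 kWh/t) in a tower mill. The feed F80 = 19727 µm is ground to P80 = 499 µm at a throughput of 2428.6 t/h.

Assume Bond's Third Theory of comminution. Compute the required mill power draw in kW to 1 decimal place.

W = 10·Wi·[P80^(−½) − F80^(−½)]
W = 10·11.4·(1/√499 − 1/√19727) = 10·11.4·(0.037646) = 4.2917 kWh/t
Power = W × throughput = 4.2917 kWh/t × 2428.6 t/h = 10422.8 kW

P = 10422.8 kW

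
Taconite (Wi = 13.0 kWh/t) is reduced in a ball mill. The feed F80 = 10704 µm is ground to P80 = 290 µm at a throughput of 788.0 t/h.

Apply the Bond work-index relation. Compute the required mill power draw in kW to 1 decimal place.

P = 5025.3 kW

W = 10 Wi (P80^-0.5 − F80^-0.5)
W = 10·13.0·(1/√290 − 1/√10704) = 10·13.0·(0.049056) = 6.3773 kWh/t
Mill draw = 6.3773 × 788.0 = 5025.3 kW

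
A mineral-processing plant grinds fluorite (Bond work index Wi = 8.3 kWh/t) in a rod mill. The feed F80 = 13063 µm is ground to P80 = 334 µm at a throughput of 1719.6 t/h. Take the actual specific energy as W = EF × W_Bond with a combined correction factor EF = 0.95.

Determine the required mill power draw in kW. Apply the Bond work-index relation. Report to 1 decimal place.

W = 10 Wi (P80^-0.5 − F80^-0.5)
W = 10·8.3·(1/√334 − 1/√13063) = 10·8.3·(0.045968) = 3.8154 kWh/t
Apply correction: 3.8154 × 0.95 = 3.6246 kWh/t
P = W·T = 3.6246·1719.6 = 6232.8 kW

P = 6232.8 kW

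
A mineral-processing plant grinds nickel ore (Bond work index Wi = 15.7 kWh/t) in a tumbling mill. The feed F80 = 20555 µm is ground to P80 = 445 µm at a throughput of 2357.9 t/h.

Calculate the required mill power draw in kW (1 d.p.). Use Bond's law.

W = 10 Wi (1/√P80 − 1/√F80)  [Bond]
W = 10·15.7·(1/√445 − 1/√20555) = 10·15.7·(0.040430) = 6.3474 kWh/t
P = W·T = 6.3474·2357.9 = 14966.6 kW

P = 14966.6 kW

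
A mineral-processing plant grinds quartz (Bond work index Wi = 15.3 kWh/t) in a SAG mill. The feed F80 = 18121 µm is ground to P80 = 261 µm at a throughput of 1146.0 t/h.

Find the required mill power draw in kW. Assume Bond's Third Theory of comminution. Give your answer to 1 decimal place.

Bond: W = 10·Wi·(1/√P80 − 1/√F80)
W = 10·15.3·(1/√261 − 1/√18121) = 10·15.3·(0.054470) = 8.3339 kWh/t
P = W·T = 8.3339·1146.0 = 9550.6 kW

P = 9550.6 kW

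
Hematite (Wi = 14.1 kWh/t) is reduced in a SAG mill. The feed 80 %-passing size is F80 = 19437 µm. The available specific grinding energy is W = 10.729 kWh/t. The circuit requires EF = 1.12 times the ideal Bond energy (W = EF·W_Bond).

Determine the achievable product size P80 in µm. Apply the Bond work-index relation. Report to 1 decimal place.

P80 = 177.2 µm

W = 10 Wi (1/√P80 − 1/√F80)  [Bond]
W_Bond = W / EF = 10.729 / 1.12 = 9.5795 kWh/t
⇒ 1/√P80 = W_Bond/(10 Wi) + 1/√F80
  = 9.5795/(10·14.1) + 1/√19437 = 0.067939 + 0.007173 = 0.075112
P80 = (1/0.075112)² = 13.3134² = 177.25 µm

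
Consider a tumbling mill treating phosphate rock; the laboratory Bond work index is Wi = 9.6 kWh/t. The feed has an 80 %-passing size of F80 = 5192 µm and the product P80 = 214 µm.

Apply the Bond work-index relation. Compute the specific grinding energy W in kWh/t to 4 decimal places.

Bond: W = 10·Wi·(1/√P80 − 1/√F80)
1/√214 = 0.068359;  1/√5192 = 0.013878
W = 10·9.6·(0.068359 − 0.013878) = 5.2301 kWh/t

W = 5.2301 kWh/t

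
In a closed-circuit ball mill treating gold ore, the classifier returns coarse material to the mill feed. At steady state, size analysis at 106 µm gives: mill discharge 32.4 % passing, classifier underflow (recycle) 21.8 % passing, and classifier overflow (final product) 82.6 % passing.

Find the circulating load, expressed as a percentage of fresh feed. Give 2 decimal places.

Mass balance on the −106 µm fraction:
(1+r)d = ru + o → r = (o−d)/(d−u)
r = (82.6 − 32.4)/(32.4 − 21.8) = 50.2/10.6 = 4.7358
CL = 100·r = 473.58 %

CL = 473.58 %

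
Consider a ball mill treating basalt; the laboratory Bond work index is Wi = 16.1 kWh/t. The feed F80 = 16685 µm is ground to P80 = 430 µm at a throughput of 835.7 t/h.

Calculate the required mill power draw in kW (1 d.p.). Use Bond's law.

W = 10·Wi·(P80^(-½) − F80^(-½))
W = 10·16.1·(1/√430 − 1/√16685) = 10·16.1·(0.040483) = 6.5177 kWh/t
P = W·T = 6.5177·835.7 = 5446.8 kW

P = 5446.8 kW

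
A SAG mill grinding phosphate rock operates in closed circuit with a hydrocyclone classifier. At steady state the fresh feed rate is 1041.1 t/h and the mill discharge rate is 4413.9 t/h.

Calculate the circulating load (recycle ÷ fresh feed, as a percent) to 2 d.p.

CL = 323.97 %

Mill node: discharge = fresh + recycle.
R = M − F = 4413.9 − 1041.1 = 3372.8 t/h
CL = 100·R/F = 100·3372.8/1041.1 = 323.97 %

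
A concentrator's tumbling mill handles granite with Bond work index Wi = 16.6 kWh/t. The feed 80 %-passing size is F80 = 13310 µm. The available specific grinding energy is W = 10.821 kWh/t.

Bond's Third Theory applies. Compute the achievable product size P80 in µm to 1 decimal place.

P80 = 183.3 µm

W = 10·Wi·[P80^(−½) − F80^(−½)]
⇒ 1/√P80 = W/(10 Wi) + 1/√F80
  = 10.8210/(10·16.6) + 1/√13310 = 0.065187 + 0.008668 = 0.073855
P80 = (1/0.073855)² = 13.5401² = 183.33 µm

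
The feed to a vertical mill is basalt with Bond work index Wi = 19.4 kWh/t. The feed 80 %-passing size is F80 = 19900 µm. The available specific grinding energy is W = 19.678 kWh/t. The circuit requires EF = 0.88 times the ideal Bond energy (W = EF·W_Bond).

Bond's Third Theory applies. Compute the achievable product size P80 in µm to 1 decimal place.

P80 = 66.8 µm

W = 10·Wi·[P80^(−½) − F80^(−½)]
W_Bond = W / EF = 19.678 / 0.88 = 22.3614 kWh/t
P80^-0.5 = F80^-0.5 + W_Bond/(10 Wi)
  = 22.3614/(10·19.4) + 1/√19900 = 0.115265 + 0.007089 = 0.122354
P80 = (1/0.122354)² = 8.1730² = 66.80 µm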